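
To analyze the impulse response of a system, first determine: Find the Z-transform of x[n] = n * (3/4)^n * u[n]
Using the property Z{n*a^n*u[n]} = az/(z-a)^2
With a = 3/4: X(z) = (3/4)z/(z - 3/4)^2, |z| > 3/4

Answer: (3/4)z/(z - 3/4)^2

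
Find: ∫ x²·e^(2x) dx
Integration by parts twice:
First: u = x², dv = e^(2x) dx => x²e^(2x)/2 - (2/2)∫ xe^(2x) dx
Second (∫ xe^(2x) dx): xe^(2x)/2 - e^(2x)/4
Combining: e^(2x)(x²/2 - 2x/4 + 2/8) + C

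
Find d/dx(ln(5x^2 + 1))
Chain rule: d/dx[ln(u)] = u'/u where u = 5x^2 + 1
u' = 10x

Answer: (10x)/(5x^2 + 1)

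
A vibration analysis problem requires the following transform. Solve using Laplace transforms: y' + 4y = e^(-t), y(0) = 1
Take L: sY - 1+4Y = 1/(s+1)
Y(s+4) = 1/(s+1)+1
Y = 1/((s+1)(s+4))+1/(s+4)
Partial fractions: 1/((s+1)(s+4)) = (1/3)/(s+1) - (1/3)/(s+4)
So Y = (1/3)/(s+1)+(2/3)/(s+4)
Inverse Laplace transform (L^(-1){1/(s+1)} = e^(-t), L^(-1){1/(s+4)} = e^(-4t)):

Answer: y(t) = (1/3)·e^(-t)+(2/3)·e^(-4t)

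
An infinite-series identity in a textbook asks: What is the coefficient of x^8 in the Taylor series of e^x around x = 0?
Taylor series of e^x=Σ x^n/n!
Coefficient of x^8=1/8!=1/40320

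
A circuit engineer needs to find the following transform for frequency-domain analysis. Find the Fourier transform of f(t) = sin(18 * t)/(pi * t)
sin(W*t)/(pi*t) = (W/pi)*sinc(W*t/pi) is the impulse response of the ideal low-pass filter with cutoff W (here W = 18).
Its Fourier transform is a rectangular function:
F(omega) = 1 for |omega| < 18, 0 otherwise

Answer: rect(omega/36) [i.e., 1 for |omega| < 18, 0 otherwise]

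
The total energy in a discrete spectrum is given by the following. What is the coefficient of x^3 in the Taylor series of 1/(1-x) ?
1/(1-x)=Σ x^n for |x|<1
All coefficients are 1

Answer: 1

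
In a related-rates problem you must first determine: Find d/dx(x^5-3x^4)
Power rule: d/dx(ax^n)=n·a·x^(n-1)
Term by term: 5·x^4-12·x^3

Answer: 5x^4-12x^3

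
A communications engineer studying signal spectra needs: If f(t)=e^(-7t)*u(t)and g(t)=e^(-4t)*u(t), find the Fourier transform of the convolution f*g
By the convolution theorem: F{f*g} = F(omega)*G(omega)
F(omega) = 1/(7+j*omega), G(omega) = 1/(4+j*omega)
F{f*g} = 1/((7+j*omega)(4+j*omega))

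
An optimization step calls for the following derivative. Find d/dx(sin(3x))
Chain rule: d/dx[sin(u)] = cos(u)·u' where u = 3x
u' = 3

Answer: 3·cos(3x)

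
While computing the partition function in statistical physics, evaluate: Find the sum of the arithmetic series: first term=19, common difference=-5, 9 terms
Last term: a_n = 19 + (9 - 1)·-5 = -21
Sum = n(a_1 + a_n)/2 = 9(19 + (-21))/2 = -9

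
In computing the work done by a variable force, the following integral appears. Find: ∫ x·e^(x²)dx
Let u=x², du=2x dx
∫ (1/2)e^u du=e^u/2 + C

Answer: e^(x²)/2 + C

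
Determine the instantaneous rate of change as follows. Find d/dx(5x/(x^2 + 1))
Quotient rule: (f/g)' = (f'g - fg')/g²
f = 5x, f' = 5
g = x^2+1, g' = 2x

Answer: (5·(x^2+1)-10x^2)/(x^2+1)²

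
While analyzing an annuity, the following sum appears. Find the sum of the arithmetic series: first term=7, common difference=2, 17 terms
Last term: a_n=7 + (17 - 1)·2=39
Sum=n(a_1 + a_n)/2=17(7 + 39)/2=391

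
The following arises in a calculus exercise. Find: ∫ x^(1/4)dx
Power rule: ∫ x^(1/4) dx = x^(5/4)/(5/4) + C

Answer: (4/5)·x^(5/4) + C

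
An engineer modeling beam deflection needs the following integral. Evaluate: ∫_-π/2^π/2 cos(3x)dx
Antiderivative: sin(3x)/3
Evaluate at bounds: [sin(3·π/2)/3] - [sin(3·-π/2)/3]
=((-1) - (1))/3=-2/3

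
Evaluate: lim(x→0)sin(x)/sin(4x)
sin(u) ≈ u for small u:
sin(x)/sin(4x) ≈ x/(4x)=1/4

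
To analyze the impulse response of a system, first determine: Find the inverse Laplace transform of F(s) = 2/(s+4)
L^(-1){2/(s-a)}=c·e^(at)
Here a=-4, c=2

Answer: 2e^(-4t)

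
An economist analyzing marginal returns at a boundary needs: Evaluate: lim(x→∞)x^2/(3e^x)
Apply L'Hôpital 2 times (∞/∞ each time):
Eventually get 2!/(3e^x) → 0

Answer: 0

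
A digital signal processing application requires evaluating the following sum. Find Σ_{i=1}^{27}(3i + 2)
= 3·Σ i + 2·27 = 3·378 + 54 = 1188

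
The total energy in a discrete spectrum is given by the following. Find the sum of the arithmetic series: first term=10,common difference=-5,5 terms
Last term: a_n=10+(5-1)·-5=-10
Sum=n(a_1+a_n)/2=5(10+(-10))/2=0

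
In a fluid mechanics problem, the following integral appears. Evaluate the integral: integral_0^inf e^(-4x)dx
integral_0^inf e^(-4x) dx = [-1/4 * e^(-4x)]_0^inf
= 0 - (-1/4) = 1/4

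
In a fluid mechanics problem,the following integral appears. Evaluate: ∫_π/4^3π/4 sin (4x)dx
Antiderivative: -cos(4x)/4
Evaluate at bounds: [-cos(4·3π/4)/4] - [-cos(4·π/4)/4]
= (-(-1) + (-1))/4 = 0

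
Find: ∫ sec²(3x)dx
Since d/dx[tan(3x)]=3sec²(3x), integral=tan(3x)/3 + C

Answer: (1/3)tan(3x) + C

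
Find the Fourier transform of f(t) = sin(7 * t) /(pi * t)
sin(W*t)/(pi*t)=(W/pi)*sinc(W*t/pi) is the impulse response of the ideal low-pass filter with cutoff W (here W=7).
Its Fourier transform is a rectangular function:
F(omega)=1 for |omega| < 7, 0 otherwise

Answer: rect(omega/14) [i.e., 1 for |omega| < 7, 0 otherwise]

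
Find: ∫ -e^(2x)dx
Since d/dx[e^(2x)] = 2e^(2x), we get -1/2 e^(2x) + C

Answer: (-1/2)e^(2x) + C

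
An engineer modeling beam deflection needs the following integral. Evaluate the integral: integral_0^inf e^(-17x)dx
integral_0^inf e^(-17x) dx=[-1/17*e^(-17x)]_0^inf
=0 - (-1/17)=1/17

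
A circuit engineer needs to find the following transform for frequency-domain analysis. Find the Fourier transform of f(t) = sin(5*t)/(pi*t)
sin(W*t)/(pi*t) = (W/pi)*sinc(W*t/pi) is the impulse response of the ideal low-pass filter with cutoff W (here W = 5).
Its Fourier transform is a rectangular function:
F(omega) = 1 for |omega| < 5, 0 otherwise

Answer: rect(omega/10) [i.e., 1 for |omega| < 5, 0 otherwise]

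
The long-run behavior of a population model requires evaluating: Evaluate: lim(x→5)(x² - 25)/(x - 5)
Factor: (x² - 25)=(x-5)(x + 5)
Cancel (x-5): lim(x→5) (x + 5)=10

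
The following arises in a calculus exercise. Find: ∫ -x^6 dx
Using power rule: ∫ -x^6 dx = -1/7 x^7+C = (-1/7)x^7+C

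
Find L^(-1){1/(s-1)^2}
L^(-1){1/(s-a)^n} = t^(n-1)·e^(at)/(n-1)!
Here a = 1, n = 2: t^1·e^(t)/1

Answer: t·e^(t)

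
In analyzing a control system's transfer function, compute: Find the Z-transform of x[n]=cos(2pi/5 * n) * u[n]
Z{cos(w0*n)*u[n]}=z(z - cos(w0))/(z^2-2z*cos(w0)+1)
With w0=2pi/5: X(z)=z(z - cos(2pi/5))/(z^2-2z*cos(2pi/5)+1)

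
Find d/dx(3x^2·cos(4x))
Product rule: (fg)'=f'g+fg'
f=3x^2, f'=6x
g=cos(4x), g'=-4·sin(4x)

Answer: 6x·cos(4x)-12x^2·sin(4x)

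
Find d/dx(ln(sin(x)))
Chain rule: d/dx[ln(u)] = u'/u where u = sin(x)
u' = cos(x)

Answer: (cos(x))/(sin(x))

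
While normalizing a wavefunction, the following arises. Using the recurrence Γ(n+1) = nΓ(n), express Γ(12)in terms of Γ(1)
Γ(12) = 11Γ(11) = 11·10Γ(10) = ... = 11!·Γ(1) = 39916800·Γ(1)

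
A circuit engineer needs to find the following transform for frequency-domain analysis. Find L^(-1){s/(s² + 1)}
L^(-1){s/(s² + w²)}=cos(wt)
Here w=1

Answer: cos(t)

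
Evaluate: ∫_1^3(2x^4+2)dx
Step 1: Find antiderivative F(x)=(2/5)x^5+2x
Step 2: F(3) - F(1)=516/5 - (12/5)=504/5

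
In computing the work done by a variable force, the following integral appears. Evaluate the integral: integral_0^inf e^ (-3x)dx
integral_0^inf e^(-3x) dx = [-1/3*e^(-3x)]_0^inf
= 0 - (-1/3) = 1/3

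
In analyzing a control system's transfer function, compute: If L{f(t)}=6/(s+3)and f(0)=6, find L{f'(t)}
L{f'(t)} = s·F(s) - f(0) = 6s/(s + 3) - 6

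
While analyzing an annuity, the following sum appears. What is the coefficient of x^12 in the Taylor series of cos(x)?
cos(x)=Σ (-1)^k x^(2k)/(2k)!
For x^12: (-1)^6/12!=1/479001600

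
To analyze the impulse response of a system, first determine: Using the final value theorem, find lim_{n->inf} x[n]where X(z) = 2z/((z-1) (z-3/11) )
Final value theorem: lim x[n]=lim_{z->1} (z-1) * X(z)
(z-1) * X(z)=2z/(z-3/11)
As z->1: 2/(1-3/11)=2/(8/11)=11/4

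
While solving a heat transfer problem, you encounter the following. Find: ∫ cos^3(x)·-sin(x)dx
Let u=cos(x), du=-sin(x) dx
∫ u^3 du=u^4/4+C

Answer: cos^4(x)/4+C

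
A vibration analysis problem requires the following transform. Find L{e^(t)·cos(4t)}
First shifting: L{e^(at)f(t)}=F(s-a)
L{cos(4t)}=s/(s² + 16)
Shift: (s-1)/((s-1)² + 16)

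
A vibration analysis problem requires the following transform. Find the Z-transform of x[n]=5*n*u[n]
Z{n * u[n]}=z/(z-1)^2
By linearity: Z{5 * n * u[n]}=5z/(z-1)^2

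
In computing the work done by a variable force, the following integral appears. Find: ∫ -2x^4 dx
Using power rule: ∫ -2x^4 dx = -2/5 x^5 + C = (-2/5)x^5 + C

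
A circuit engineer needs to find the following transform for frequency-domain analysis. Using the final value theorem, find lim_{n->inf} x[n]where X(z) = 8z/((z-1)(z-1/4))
Final value theorem: lim x[n]=lim_{z->1} (z-1) * X(z)
(z-1) * X(z)=8z/(z-1/4)
As z->1: 8/(1 - 1/4)=8/(3/4)=32/3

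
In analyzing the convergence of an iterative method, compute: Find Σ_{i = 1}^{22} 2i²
= 2·n(n + 1)(2n + 1)/6 = 2·22·23·45/6 = 7590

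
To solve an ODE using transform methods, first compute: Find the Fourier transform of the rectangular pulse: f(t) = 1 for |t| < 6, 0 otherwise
F(omega) = integral from -6 to 6 of e^(-j * omega * t) dt
= 2 * sin(6 * omega)/omega = 12 * sinc(6 * omega/pi)

Answer: 2 * sin(6 * omega)/omega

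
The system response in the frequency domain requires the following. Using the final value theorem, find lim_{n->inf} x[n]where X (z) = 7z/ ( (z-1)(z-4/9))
Final value theorem: lim x[n] = lim_{z->1} (z-1)*X(z)
(z-1)*X(z) = 7z/(z-4/9)
As z->1: 7/(1 - 4/9) = 7/(5/9) = 63/5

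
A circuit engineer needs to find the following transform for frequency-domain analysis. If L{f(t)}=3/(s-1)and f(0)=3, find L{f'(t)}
L{f'(t)}=s·F(s) - f(0)=3s/(s-1)-3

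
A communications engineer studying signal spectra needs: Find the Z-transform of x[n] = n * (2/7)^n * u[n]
Using the property Z{n*a^n*u[n]} = az/(z-a)^2
With a = 2/7: X(z) = (2/7)z/(z - 2/7)^2, |z| > 2/7

Answer: (2/7)z/(z - 2/7)^2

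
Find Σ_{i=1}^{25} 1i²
=1·n(n + 1)(2n + 1)/6=1·25·26·51/6=5525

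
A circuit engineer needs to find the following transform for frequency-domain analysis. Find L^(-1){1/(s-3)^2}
L^(-1){1/(s-a)^n} = t^(n-1)·e^(at)/(n-1)!
Here a = 3, n = 2: t^1·e^(3t)/1

Answer: t·e^(3t)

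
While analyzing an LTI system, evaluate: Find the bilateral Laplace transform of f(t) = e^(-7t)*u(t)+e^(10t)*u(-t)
For e^(-7t)*u(t): L=1/(s + 7), Re(s) > -7
For e^(10t)*u(-t): L=-1/(s-10), Re(s) < 10
Combined: F(s)=1/(s + 7) - 1/(s-10), -7 < Re(s) < 10

Answer: 1/(s + 7) - 1/(s-10), ROC: -7 < Re(s) < 10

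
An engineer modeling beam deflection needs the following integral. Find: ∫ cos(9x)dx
Using substitution u = 9x: ∫ cos(u) du/9 = sin(u)/9 + C

Answer: (1/9)sin(9x) + C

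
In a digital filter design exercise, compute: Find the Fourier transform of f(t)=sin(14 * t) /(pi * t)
sin(W*t)/(pi*t) = (W/pi)*sinc(W*t/pi) is the impulse response of the ideal low-pass filter with cutoff W (here W = 14).
Its Fourier transform is a rectangular function:
F(omega) = 1 for |omega| < 14, 0 otherwise

Answer: rect(omega/28) [i.e., 1 for |omega| < 14, 0 otherwise]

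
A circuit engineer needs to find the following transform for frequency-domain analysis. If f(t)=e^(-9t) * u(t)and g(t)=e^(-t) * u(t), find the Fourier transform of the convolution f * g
By the convolution theorem: F{f * g} = F(omega) * G(omega)
F(omega) = 1/(9 + j * omega), G(omega) = 1/(1 + j * omega)
F{f * g} = 1/((9 + j * omega)(1 + j * omega))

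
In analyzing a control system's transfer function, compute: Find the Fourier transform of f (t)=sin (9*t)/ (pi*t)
sin(W * t)/(pi * t)=(W/pi) * sinc(W * t/pi) is the impulse response of the ideal low-pass filter with cutoff W (here W=9).
Its Fourier transform is a rectangular function:
F(omega)=1 for |omega| < 9, 0 otherwise

Answer: rect(omega/18) [i.e., 1 for |omega| < 9, 0 otherwise]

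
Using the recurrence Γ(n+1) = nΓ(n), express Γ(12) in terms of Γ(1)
Γ(12)=11Γ(11)=11·10Γ(10)=...=11!·Γ(1)=39916800·Γ(1)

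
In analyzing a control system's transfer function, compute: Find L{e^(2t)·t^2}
First shifting: L{e^(at)f(t)}=F(s-a)
L{t^2}=2/s^3
Shift s → s-2: 2/(s-2)^3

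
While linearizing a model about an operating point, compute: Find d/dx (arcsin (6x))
d/dx[arcsin(u)] = u'/√(1-u²), u = 6x, u' = 6

Answer: 6/√(1 - 36x²)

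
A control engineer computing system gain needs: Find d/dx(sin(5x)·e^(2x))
Product rule: (fg)'=f'g+fg'
f=sin(5x), f'=5·cos(5x)
g=e^(2x), g'=2·e^(2x)

Answer: 5·cos(5x)·e^(2x)+2·sin(5x)·e^(2x)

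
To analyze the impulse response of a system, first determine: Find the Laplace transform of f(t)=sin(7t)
L{sin(wt)}=w/(s² + w²)
L{sin(7t)}=7/(s² + 49)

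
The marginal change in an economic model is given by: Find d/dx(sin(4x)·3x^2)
Product rule: (fg)'=f'g + fg'
f=sin(4x), f'=4·cos(4x)
g=3x^2, g'=6x

Answer: 12·cos(4x)·x^2 + 6·sin(4x)·x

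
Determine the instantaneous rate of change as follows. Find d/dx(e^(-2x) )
Chain rule: d/dx[e^u] = e^u · u' where u = -2x
u' = -2

Answer: -2·e^(-2x)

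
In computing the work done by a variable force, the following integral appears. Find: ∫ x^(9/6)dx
Power rule: ∫ x^(3/2) dx=x^(5/2)/(5/2) + C

Answer: (2/5)·x^(5/2) + C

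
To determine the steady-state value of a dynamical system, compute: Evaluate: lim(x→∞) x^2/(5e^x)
Apply L'Hôpital 2 times (∞/∞ each time):
Eventually get 2!/(5e^x) → 0

Answer: 0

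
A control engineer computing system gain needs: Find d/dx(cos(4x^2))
Chain rule: d/dx[cos(u)]=-sin(u)·u' where u=4x^2
u'=8x

Answer: -8x·sin(4x^2)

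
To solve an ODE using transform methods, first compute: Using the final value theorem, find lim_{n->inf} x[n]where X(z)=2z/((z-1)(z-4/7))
Final value theorem: lim x[n]=lim_{z->1} (z-1)*X(z)
(z-1)*X(z)=2z/(z-4/7)
As z->1: 2/(1-4/7)=2/(3/7)=14/3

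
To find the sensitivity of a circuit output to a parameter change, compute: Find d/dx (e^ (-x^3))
Chain rule: d/dx[e^u]=e^u · u' where u=-x^3
u'=-3x^2

Answer: -3x^2·e^(-x^3)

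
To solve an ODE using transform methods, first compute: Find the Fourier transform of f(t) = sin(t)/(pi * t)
sin(W*t)/(pi*t) = (W/pi)*sinc(W*t/pi) is the impulse response of the ideal low-pass filter with cutoff W (here W = 1).
Its Fourier transform is a rectangular function:
F(omega) = 1 for |omega| < 1, 0 otherwise

Answer: rect(omega/2) [i.e., 1 for |omega| < 1, 0 otherwise]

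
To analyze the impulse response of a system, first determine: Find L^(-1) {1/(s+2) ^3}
L^(-1){1/(s-a)^n}=t^(n-1)·e^(at)/(n-1)!
Here a=-2, n=3: t^2·e^(-2t)/2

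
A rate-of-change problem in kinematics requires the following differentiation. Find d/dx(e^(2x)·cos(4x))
Product rule: (fg)'=f'g+fg'
f=e^(2x), f'=2·e^(2x)
g=cos(4x), g'=-4·sin(4x)

Answer: 2·e^(2x)·cos(4x)-4·e^(2x)·sin(4x)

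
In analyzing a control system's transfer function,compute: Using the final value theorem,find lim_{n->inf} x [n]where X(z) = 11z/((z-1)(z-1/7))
Final value theorem: lim x[n]=lim_{z->1} (z-1) * X(z)
(z-1) * X(z)=11z/(z-1/7)
As z->1: 11/(1-1/7)=11/(6/7)=77/6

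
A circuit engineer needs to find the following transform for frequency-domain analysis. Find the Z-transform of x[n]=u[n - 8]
Using the time-shift property: Z{u[n-8]} = z^(-8)*z/(z-1)
= z^(-7)/(z-1)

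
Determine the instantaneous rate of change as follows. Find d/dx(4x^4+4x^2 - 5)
Power rule: d/dx(ax^n) = n·a·x^(n-1)
Term by term: 16·x^3+8·x

Answer: 16x^3+8x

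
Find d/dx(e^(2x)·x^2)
Product rule: (fg)' = f'g + fg'
f = e^(2x), f' = 2·e^(2x)
g = x^2, g' = 2x

Answer: 2·e^(2x)·x^2 + 2·e^(2x)·x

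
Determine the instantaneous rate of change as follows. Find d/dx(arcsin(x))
d/dx[arcsin(u)]=u'/√(1-u²), u=x, u'=1

Answer: 1/√(1-x²)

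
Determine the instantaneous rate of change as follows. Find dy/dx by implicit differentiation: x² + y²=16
Differentiate both sides: 2x + 2y·(dy/dx) = 0
Solve: dy/dx = -2x/(2y) = -x/y

Answer: dy/dx = -x/y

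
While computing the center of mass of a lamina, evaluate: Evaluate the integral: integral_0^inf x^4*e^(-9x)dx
This is a Gamma integral. Substitute u=9x (du=9 dx):
integral_0^inf x^4*e^(-9x) dx=(1/9^5) integral_0^inf u^4*e^(-u) du
=Gamma(5)/9^5=4!/9^5=24/59049

Answer: 8/19683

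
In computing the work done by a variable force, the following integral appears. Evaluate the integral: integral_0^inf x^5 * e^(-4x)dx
This is a Gamma integral. Substitute u=4x (du=4 dx):
integral_0^inf x^5 * e^(-4x) dx=(1/4^6) integral_0^inf u^5 * e^(-u) du
=Gamma(6)/4^6=5!/4^6=120/4096

Answer: 15/512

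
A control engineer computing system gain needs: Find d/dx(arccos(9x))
d/dx[arccos(u)] = -u'/√(1-u²), u = 9x, u' = 9

Answer: -9/√(1-81x²)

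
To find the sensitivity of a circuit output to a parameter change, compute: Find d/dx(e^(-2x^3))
Chain rule: d/dx[e^u]=e^u · u' where u=-2x^3
u'=-6x^2

Answer: -6x^2·e^(-2x^3)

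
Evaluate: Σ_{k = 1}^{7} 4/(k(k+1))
Partial fractions: 4/(k(k + 1)) = 4/k - 4/(k + 1)
Telescoping sum: 4(1 - 1/8) = 4·7/8

Answer: 7/2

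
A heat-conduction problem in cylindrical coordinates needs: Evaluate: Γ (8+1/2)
Γ(n + 1/2) = (2n)!√π/(4^n·n!)
= 20922789888000√π/(65536·40320) = (2027025/256)·√π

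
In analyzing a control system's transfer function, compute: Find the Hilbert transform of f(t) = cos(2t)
The Hilbert transform shifts each frequency component by -pi/2.
H{cos(wt)}=sin(wt)
With w=2: H{cos(2t)}=sin(2t)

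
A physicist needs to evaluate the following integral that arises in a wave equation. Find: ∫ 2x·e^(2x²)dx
Let u=2x², du=4x dx
∫ (1/2)e^u du=e^u/2 + C

Answer: e^(2x²)/2 + C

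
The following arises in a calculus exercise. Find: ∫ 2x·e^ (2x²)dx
Let u=2x², du=4x dx
∫ (1/2)e^u du=e^u/2 + C

Answer: e^(2x²)/2 + C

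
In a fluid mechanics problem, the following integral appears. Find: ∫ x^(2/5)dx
Power rule: ∫ x^(2/5) dx=x^(7/5)/(7/5)+C

Answer: (5/7)·x^(7/5)+C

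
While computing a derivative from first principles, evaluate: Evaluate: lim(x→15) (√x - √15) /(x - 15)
Multiply by conjugate (√x+√15)/(√x+√15):
= (x - 15)/((x - 15)(√x+√15)) = 1/(√x+√15)
As x → 15: 1/(2√15)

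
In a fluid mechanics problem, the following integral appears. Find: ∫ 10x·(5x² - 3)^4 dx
Let u=5x² - 3, du=10x dx
∫ u^4 du=u^5/5 + C

Answer: (5x² - 3)^5/5 + C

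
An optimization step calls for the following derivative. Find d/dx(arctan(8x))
d/dx[arctan(u)]=u'/(1 + u²), u=8x, u'=8

Answer: 8/(1 + 64x²)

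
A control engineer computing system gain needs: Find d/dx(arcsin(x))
d/dx[arcsin(u)] = u'/√(1-u²), u = x, u' = 1

Answer: 1/√(1-x²)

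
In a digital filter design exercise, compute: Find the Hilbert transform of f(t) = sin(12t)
The Hilbert transform shifts each frequency component by -pi/2.
H{sin(wt)} = -cos(wt)
With w = 12: H{sin(12t)} = -cos(12t)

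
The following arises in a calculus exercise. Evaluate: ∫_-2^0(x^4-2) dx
Step 1: Find antiderivative F(x)=(1/5)x^5 - 2x
Step 2: F(0) - F(-2)=0 - (-12/5)=12/5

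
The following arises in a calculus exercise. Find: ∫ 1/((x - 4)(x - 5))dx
Partial fractions: 1/((x-4)(x-5)) = A/(x-4)+B/(x-5)
A = -1, B = 1
∫ [-1· 1/(x-4)+1· 1/(x-5)] dx
= (1)[ln|x-5| - ln|x-4|]+C

Answer: ln|(x-5)/(x-4)|+C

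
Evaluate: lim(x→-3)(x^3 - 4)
Polynomial is continuous, so substitute x=-3:
1·(-3)^3 - 4=-31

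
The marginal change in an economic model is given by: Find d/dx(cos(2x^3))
Chain rule: d/dx[cos(u)] = -sin(u)·u' where u = 2x^3
u' = 6x^2

Answer: -6x^2·sin(2x^3)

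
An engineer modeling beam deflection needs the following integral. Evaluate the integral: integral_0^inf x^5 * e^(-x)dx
This is a Gamma integral. Substitute u = 1x:
integral_0^inf x^5*e^(-x) dx = (1/1^6) integral_0^inf u^5*e^(-u) du
= Gamma(6)/1^6 = 5!/1^6 = 120/1

Answer: 120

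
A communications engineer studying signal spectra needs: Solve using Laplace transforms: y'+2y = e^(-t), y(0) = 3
Take L: sY - 3 + 2Y = 1/(s + 1)
Y(s + 2) = 1/(s + 1) + 3
Y = 1/((s + 1)(s + 2)) + 3/(s + 2)
Partial fractions: 1/((s + 1)(s + 2)) = 1/(s + 1) - 1/(s + 2)
So Y = 1/(s + 1) + 2/(s + 2)
Inverse Laplace transform (L^(-1){1/(s + 1)} = e^(-t), L^(-1){1/(s + 2)} = e^(-2t)):

Answer: y(t) = 1·e^(-t) + 2·e^(-2t)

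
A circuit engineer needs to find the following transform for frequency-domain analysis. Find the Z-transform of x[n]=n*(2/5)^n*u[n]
Using the property Z{n * a^n * u[n]}=az/(z-a)^2
With a=2/5: X(z)=(2/5)z/(z - 2/5)^2, |z| > 2/5

Answer: (2/5)z/(z - 2/5)^2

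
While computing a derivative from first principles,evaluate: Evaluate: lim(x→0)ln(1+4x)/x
L'Hôpital (0/0): lim 4/(1+4x) / 1 = 4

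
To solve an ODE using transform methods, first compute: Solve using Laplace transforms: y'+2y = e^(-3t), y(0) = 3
Take L: sY - 3 + 2Y = 1/(s + 3)
Y(s + 2) = 1/(s + 3) + 3
Y = 1/((s + 3)(s + 2)) + 3/(s + 2)
Partial fractions: 1/((s + 3)(s + 2)) = -1/(s + 3) + 1/(s + 2)
So Y = -1/(s + 3) + 4/(s + 2)
Inverse Laplace transform (L^(-1){1/(s + 3)} = e^(-3t), L^(-1){1/(s + 2)} = e^(-2t)):

Answer: y(t) = -1·e^(-3t) + 4·e^(-2t)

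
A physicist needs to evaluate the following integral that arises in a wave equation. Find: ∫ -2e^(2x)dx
Since d/dx[e^(2x)] = 2e^(2x), we get -1 e^(2x) + C

Answer: -e^(2x) + C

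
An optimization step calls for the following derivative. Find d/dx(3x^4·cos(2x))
Product rule: (fg)' = f'g + fg'
f = 3x^4, f' = 12x^3
g = cos(2x), g' = -2·sin(2x)

Answer: 12x^3·cos(2x) - 6x^4·sin(2x)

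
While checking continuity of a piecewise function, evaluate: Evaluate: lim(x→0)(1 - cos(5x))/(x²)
Using 1-cos(u) ≈ u²/2 for small u:
(1-cos(5x)) ≈ (5x)²/2=25x²/2
So limit=25/(2·1)=25/2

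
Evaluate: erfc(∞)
erfc(x) = 1 - erf(x); erfc(∞) = 1 - erf(∞) = 1 - 1 = 0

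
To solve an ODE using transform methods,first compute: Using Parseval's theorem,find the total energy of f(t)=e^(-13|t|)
Parseval's theorem: E = integral |f(t)|^2 dt = (1/2pi) integral |F(omega)|^2 domega
E = integral_{-inf}^{inf} e^(-26|t|) dt = 2 * integral_0^inf e^(-26t) dt = 2/(2 * 13) = 1/13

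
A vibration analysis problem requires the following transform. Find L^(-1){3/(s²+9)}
L^(-1){w/(s²+w²)} = sin(wt)
Here w = 3

Answer: sin(3t)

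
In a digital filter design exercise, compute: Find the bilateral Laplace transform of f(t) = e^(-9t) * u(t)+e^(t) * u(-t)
For e^(-9t)*u(t): L=1/(s+9), Re(s) > -9
For e^(t)*u(-t): L=-1/(s-1), Re(s) < 1
Combined: F(s)=1/(s+9)-1/(s-1), -9 < Re(s) < 1

Answer: 1/(s+9)-1/(s-1), ROC: -9 < Re(s) < 1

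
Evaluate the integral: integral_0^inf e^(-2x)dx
integral_0^inf e^(-2x) dx=[-1/2*e^(-2x)]_0^inf
=0 - (-1/2)=1/2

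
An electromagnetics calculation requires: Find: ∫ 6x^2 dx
Using power rule: ∫ 6x^2 dx=6/3 x^3+C=2x^3+C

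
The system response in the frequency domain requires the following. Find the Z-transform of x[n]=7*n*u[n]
Z{n * u[n]} = z/(z-1)^2
By linearity: Z{7 * n * u[n]} = 7z/(z-1)^2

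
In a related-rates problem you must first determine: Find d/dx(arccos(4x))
d/dx[arccos(u)] = -u'/√(1-u²), u = 4x, u' = 4

Answer: -4/√(1 - 16x²)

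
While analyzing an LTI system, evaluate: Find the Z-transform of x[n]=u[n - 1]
Using the time-shift property: Z{u[n-1]}=z^(-1) * z/(z-1)
=z^(0)/(z-1)

Answer: 1/(z-1)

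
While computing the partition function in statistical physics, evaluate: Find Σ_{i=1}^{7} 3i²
= 3·n(n+1)(2n+1)/6 = 3·7·8·15/6 = 420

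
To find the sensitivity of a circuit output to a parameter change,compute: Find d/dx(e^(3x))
Chain rule: d/dx[e^u]=e^u · u' where u=3x
u'=3

Answer: 3·e^(3x)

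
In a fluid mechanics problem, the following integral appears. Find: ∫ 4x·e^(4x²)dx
Let u=4x², du=8x dx
∫ (1/2)e^u du=e^u/2 + C

Answer: e^(4x²)/2 + C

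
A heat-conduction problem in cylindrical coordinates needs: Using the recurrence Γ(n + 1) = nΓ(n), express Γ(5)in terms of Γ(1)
Γ(5)=4Γ(4)=4·3Γ(3)=...=4!·Γ(1)=24·Γ(1)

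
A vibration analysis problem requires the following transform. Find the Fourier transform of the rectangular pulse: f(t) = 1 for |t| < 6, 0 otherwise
F(omega)=integral from -6 to 6 of e^(-j*omega*t) dt
=2*sin(6*omega)/omega=12*sinc(6*omega/pi)

Answer: 2*sin(6*omega)/omega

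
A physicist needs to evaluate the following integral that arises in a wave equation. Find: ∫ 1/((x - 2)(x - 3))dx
Partial fractions: 1/((x-2)(x-3))=A/(x-2)+B/(x-3)
A=-1, B=1
∫ [-1· 1/(x-2)+1· 1/(x-3)] dx
=(1)[ln|x-3| - ln|x-2|]+C

Answer: ln|(x-3)/(x-2)|+C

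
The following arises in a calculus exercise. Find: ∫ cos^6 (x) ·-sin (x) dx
Let u = cos(x), du = -sin(x) dx
∫ u^6 du = u^7/7+C

Answer: cos^7(x)/7+C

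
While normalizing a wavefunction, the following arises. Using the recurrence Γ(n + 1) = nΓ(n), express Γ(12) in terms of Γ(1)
Γ(12) = 11Γ(11) = 11·10Γ(10) = ... = 11!·Γ(1) = 39916800·Γ(1)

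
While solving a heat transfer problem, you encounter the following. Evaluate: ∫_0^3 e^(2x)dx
Antiderivative: (1/2)e^(2x)
Evaluate: (1/2)(e^6 - 1)

Answer: (e^6 - 1)/2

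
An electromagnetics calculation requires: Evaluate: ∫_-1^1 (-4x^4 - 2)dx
Step 1: Find antiderivative F(x) = (-4/5)x^5-2x
Step 2: F(1) - F(-1) = -14/5 - (14/5) = -28/5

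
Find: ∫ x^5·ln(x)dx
By parts: u=ln(x), dv=x^5 dx
du=1/x dx, v=x^6/6
=x^6·ln(x)/6 - ∫ x^5/6 dx
=x^6·ln(x)/6 - x^6/36+C

Answer: x^6(ln(x)/6-1/36)+C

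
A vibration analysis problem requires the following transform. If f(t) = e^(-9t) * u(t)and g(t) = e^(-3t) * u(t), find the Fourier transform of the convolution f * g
By the convolution theorem: F{f*g} = F(omega)*G(omega)
F(omega) = 1/(9 + j*omega), G(omega) = 1/(3 + j*omega)
F{f*g} = 1/((9 + j*omega)(3 + j*omega))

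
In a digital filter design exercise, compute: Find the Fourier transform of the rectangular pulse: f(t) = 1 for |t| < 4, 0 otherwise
F(omega)=integral from -4 to 4 of e^(-j*omega*t) dt
=2*sin(4*omega)/omega=8*sinc(4*omega/pi)

Answer: 2*sin(4*omega)/omega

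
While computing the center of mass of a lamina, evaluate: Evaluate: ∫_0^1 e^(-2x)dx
Antiderivative: (1/(-2))e^(-2x)
Evaluate: (1/(-2))(e^-2-1)

Answer: (e^-2-1)/(-2)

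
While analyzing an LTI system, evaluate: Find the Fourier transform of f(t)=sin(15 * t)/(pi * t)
sin(W * t)/(pi * t) = (W/pi) * sinc(W * t/pi) is the impulse response of the ideal low-pass filter with cutoff W (here W = 15).
Its Fourier transform is a rectangular function:
F(omega) = 1 for |omega| < 15, 0 otherwise

Answer: rect(omega/30) [i.e., 1 for |omega| < 15, 0 otherwise]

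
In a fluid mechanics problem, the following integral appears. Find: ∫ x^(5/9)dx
Power rule: ∫ x^(5/9) dx = x^(14/9)/(14/9) + C

Answer: (9/14)·x^(14/9) + C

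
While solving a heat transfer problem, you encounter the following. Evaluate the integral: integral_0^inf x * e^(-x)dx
This is a Gamma integral. Substitute u=1x:
integral_0^inf x * e^(-x) dx=(1/1^2) integral_0^inf u^1 * e^(-u) du
=Gamma(2)/1^2=1!/1^2=1/1

Answer: 1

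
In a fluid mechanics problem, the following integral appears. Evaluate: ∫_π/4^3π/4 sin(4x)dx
Antiderivative: -cos(4x)/4
Evaluate at bounds: [-cos(4·3π/4)/4] - [-cos(4·π/4)/4]
= (-(-1)+(-1))/4 = 0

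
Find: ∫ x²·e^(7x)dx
Integration by parts twice:
First: u=x², dv=e^(7x) dx => x²e^(7x)/7 - (2/7)∫ xe^(7x) dx
Second (∫ xe^(7x) dx): xe^(7x)/7 - e^(7x)/49
Combining: e^(7x)(x²/7-2x/49+2/343)+C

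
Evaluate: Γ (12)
Γ(n)=(n-1)! for positive integers
Γ(12)=11!=39916800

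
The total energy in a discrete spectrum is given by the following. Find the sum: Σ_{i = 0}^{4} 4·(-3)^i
Geometric series: S=a(1 - r^n)/(1 - r)
a=4, r=-3, n=5
S=4(1+243)/4=244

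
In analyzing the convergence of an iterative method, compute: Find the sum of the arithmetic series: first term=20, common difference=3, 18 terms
Last term: a_n = 20+(18-1)·3 = 71
Sum = n(a_1+a_n)/2 = 18(20+71)/2 = 819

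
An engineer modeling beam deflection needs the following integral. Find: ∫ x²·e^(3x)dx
Integration by parts twice:
First: u = x², dv = e^(3x) dx => x²e^(3x)/3 - (2/3)∫ xe^(3x) dx
Second (∫ xe^(3x) dx): xe^(3x)/3 - e^(3x)/9
Combining: e^(3x)(x²/3-2x/9+2/27)+C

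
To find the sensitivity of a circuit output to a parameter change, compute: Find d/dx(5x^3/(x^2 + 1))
Quotient rule: (f/g)' = (f'g - fg')/g²
f = 5x^3, f' = 15x^2
g = x^2+1, g' = 2x

Answer: (15x^2·(x^2+1)-10x^4)/(x^2+1)²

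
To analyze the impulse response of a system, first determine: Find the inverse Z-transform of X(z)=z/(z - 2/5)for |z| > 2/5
Standard pair: z/(z-a) <-> a^n*u[n] for causal signals
With a = 2/5: x[n] = (2/5)^n*u[n]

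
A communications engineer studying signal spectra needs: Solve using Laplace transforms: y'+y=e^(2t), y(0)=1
Take L: sY - 1+Y = 1/(s-2)
Y(s+1) = 1/(s-2)+1
Y = 1/((s-2)(s+1))+1/(s+1)
Partial fractions: 1/((s-2)(s+1)) = (1/3)/(s-2) - (1/3)/(s+1)
So Y = (1/3)/(s-2)+(2/3)/(s+1)
Inverse Laplace transform (L^(-1){1/(s-2)} = e^(2t), L^(-1){1/(s+1)} = e^(-t)):

Answer: y(t) = (1/3)·e^(2t)+(2/3)·e^(-t)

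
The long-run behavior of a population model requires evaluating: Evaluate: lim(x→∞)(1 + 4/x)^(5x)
Rewrite as [(1+4/x)^x]^5.
lim(1+4/x)^x=e^4, so limit=(e^4)^5=e^20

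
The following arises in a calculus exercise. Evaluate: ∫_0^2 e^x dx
Antiderivative: e^x
Evaluate: (e^2 - 1)

Answer: e^2 - 1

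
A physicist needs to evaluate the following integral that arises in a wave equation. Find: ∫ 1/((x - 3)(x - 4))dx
Partial fractions: 1/((x-3)(x-4)) = A/(x-3)+B/(x-4)
A = -1, B = 1
∫ [-1· 1/(x-3)+1· 1/(x-4)] dx
= (1)[ln|x-4| - ln|x-3|]+C

Answer: ln|(x-4)/(x-3)|+C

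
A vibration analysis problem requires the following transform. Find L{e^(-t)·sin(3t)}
First shifting: L{e^(at)f(t)}=F(s-a)
L{sin(3t)}=3/(s² + 9)
Shift: 3/((s + 1)² + 9)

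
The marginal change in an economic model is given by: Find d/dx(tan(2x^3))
Chain rule: d/dx[tan(u)] = sec²(u)·u' where u = 2x^3
u' = 6x^2

Answer: 6x^2·sec²(2x^3)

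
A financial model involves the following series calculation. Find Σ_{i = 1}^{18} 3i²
= 3·n(n + 1)(2n + 1)/6 = 3·18·19·37/6 = 6327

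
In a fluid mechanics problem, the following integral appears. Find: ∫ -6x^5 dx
Using power rule: ∫ -6x^5 dx=-6/6 x^6+C=-x^6+C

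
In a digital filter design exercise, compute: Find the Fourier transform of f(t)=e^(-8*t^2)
The Fourier transform of a Gaussian e^(-a*t^2) is sqrt(pi/a)*e^(-omega^2/(4a)).
With a = 8: F(omega) = sqrt(pi/8)*e^(-omega^2/32)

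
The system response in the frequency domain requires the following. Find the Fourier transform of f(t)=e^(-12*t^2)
The Fourier transform of a Gaussian e^(-a * t^2) is sqrt(pi/a) * e^(-omega^2/(4a)).
With a=12: F(omega)=sqrt(pi/12) * e^(-omega^2/48)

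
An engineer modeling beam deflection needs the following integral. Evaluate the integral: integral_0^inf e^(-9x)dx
integral_0^inf e^(-9x) dx=[-1/9 * e^(-9x)]_0^inf
=0 - (-1/9)=1/9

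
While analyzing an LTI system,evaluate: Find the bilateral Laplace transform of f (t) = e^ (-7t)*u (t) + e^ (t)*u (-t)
For e^(-7t)*u(t): L = 1/(s + 7), Re(s) > -7
For e^(t)*u(-t): L = -1/(s-1), Re(s) < 1
Combined: F(s) = 1/(s + 7) - 1/(s-1), -7 < Re(s) < 1

Answer: 1/(s + 7) - 1/(s-1), ROC: -7 < Re(s) < 1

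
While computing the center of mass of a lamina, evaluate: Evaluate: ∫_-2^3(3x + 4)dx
Step 1: Find antiderivative F(x) = (3/2)x^2+4x
Step 2: F(3) - F(-2) = 51/2 - (-2) = 55/2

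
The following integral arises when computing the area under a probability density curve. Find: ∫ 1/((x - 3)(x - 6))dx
Partial fractions: 1/((x-3)(x-6)) = A/(x-3) + B/(x-6)
A = -1/3, B = 1/3
∫ [-1/3· 1/(x-3) + 1/3· 1/(x-6)] dx
= (1/3)[ln|x-6| - ln|x-3|] + C

Answer: (1/3)·ln|(x-6)/(x-3)| + C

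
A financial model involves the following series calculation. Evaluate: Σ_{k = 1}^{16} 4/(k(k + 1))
Partial fractions: 4/(k(k + 1))=4/k - 4/(k + 1)
Telescoping sum: 4(1 - 1/17)=4·16/17

Answer: 64/17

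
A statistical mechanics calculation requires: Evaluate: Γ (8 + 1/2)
Γ(n+1/2) = (2n)!√π/(4^n·n!)
= 20922789888000√π/(65536·40320) = (2027025/256)·√π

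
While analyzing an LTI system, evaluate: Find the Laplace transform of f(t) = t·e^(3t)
L{t·e^(at)}=1/(s-a)²
L{t·e^(3t)}=1/(s-3)²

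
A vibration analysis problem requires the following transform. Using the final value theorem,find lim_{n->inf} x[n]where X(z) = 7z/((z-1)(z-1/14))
Final value theorem: lim x[n] = lim_{z->1} (z-1)*X(z)
(z-1)*X(z) = 7z/(z-1/14)
As z->1: 7/(1-1/14) = 7/(13/14) = 98/13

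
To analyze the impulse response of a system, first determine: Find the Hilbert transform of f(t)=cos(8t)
The Hilbert transform shifts each frequency component by -pi/2.
H{cos(wt)}=sin(wt)
With w=8: H{cos(8t)}=sin(8t)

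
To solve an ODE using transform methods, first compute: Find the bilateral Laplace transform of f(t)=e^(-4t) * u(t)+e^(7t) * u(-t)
For e^(-4t) * u(t): L = 1/(s+4), Re(s) > -4
For e^(7t) * u(-t): L = -1/(s-7), Re(s) < 7
Combined: F(s) = 1/(s+4)-1/(s-7), -4 < Re(s) < 7

Answer: 1/(s+4)-1/(s-7), ROC: -4 < Re(s) < 7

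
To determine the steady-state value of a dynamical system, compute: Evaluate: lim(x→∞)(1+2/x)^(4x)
Rewrite as [(1+2/x)^x]^4.
lim(1+2/x)^x=e^2, so limit=(e^2)^4=e^8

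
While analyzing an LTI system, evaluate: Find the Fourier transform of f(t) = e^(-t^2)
The Fourier transform of a Gaussian e^(-t^2) is sqrt(pi) * e^(-omega^2/4).
With a = 1: F(omega) = sqrt(pi) * e^(-omega^2/4)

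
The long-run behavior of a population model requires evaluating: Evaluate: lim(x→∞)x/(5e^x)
Apply L'Hôpital 1 times (∞/∞ each time):
Eventually get 1!/(5e^x) → 0

Answer: 0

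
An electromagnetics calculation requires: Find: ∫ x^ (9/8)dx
Power rule: ∫ x^(9/8) dx = x^(17/8)/(17/8) + C

Answer: (8/17)·x^(17/8) + C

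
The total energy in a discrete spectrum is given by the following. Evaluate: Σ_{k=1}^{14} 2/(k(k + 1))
Partial fractions: 2/(k(k + 1)) = 2/k - 2/(k + 1)
Telescoping sum: 2(1 - 1/15) = 2·14/15

Answer: 28/15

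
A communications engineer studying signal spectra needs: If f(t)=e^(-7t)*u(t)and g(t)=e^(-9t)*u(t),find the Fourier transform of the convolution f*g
By the convolution theorem: F{f*g}=F(omega)*G(omega)
F(omega)=1/(7+j*omega), G(omega)=1/(9+j*omega)
F{f*g}=1/((7+j*omega)(9+j*omega))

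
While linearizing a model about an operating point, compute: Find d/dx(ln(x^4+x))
Chain rule: d/dx[ln(u)] = u'/u where u = x^4 + x
u' = 4x^3 + 1

Answer: (4x^3 + 1)/(x^4 + x)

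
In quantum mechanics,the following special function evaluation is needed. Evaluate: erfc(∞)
erfc(x)=1 - erf(x); erfc(∞)=1 - erf(∞)=1-1=0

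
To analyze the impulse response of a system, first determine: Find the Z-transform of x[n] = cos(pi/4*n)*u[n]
Z{cos(w0 * n) * u[n]} = z(z - cos(w0))/(z^2 - 2z * cos(w0) + 1)
With w0 = pi/4: X(z) = z(z - cos(pi/4))/(z^2 - 2z * cos(pi/4) + 1)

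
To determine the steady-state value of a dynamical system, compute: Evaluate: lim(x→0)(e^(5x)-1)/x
L'Hôpital (0/0): lim 5e^(5x)/1=5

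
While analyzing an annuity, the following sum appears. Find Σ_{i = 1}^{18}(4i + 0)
= 4·Σ i + 0·18 = 4·171 + 0 = 684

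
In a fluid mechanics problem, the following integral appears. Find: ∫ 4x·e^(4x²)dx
Let u=4x², du=8x dx
∫ (1/2)e^u du=e^u/2 + C

Answer: e^(4x²)/2 + C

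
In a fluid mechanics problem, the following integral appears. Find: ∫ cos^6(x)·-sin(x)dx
Let u = cos(x), du = -sin(x) dx
∫ u^6 du = u^7/7 + C

Answer: cos^7(x)/7 + C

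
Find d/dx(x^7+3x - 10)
Power rule: d/dx(ax^n) = n·a·x^(n-1)
Term by term: 7·x^6+3

Answer: 7x^6+3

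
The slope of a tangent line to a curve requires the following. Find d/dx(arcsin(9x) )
d/dx[arcsin(u)] = u'/√(1-u²), u = 9x, u' = 9

Answer: 9/√(1 - 81x²)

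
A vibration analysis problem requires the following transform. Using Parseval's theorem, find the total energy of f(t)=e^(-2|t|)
Parseval's theorem: E=integral |f(t)|^2 dt=(1/2pi) integral |F(omega)|^2 domega
E=integral_{-inf}^{inf} e^(-4|t|) dt=2 * integral_0^inf e^(-4t) dt=2/(2 * 2)=1/2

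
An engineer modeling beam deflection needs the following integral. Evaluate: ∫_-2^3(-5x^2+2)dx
Step 1: Find antiderivative F(x)=(-5/3)x^3 + 2x
Step 2: F(3) - F(-2)=-39 - (28/3)=-145/3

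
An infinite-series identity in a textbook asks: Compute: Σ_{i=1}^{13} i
Using formula: Σ i^1 = n(n+1)/2 = 13·14/2 = 91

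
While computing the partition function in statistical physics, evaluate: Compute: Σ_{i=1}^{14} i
Using formula: Σ i^1 = n(n+1)/2 = 14·15/2 = 105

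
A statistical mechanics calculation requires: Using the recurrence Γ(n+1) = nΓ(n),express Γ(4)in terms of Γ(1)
Γ(4) = 3Γ(3) = 3·2Γ(2) = ... = 3!·Γ(1) = 6·Γ(1)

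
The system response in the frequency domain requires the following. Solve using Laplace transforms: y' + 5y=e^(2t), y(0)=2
Take L: sY - 2+5Y=1/(s-2)
Y(s+5)=1/(s-2)+2
Y=1/((s-2)(s+5))+2/(s+5)
Partial fractions: 1/((s-2)(s+5))=(1/7)/(s-2) - (1/7)/(s+5)
So Y=(1/7)/(s-2)+(13/7)/(s+5)
Inverse Laplace transform (L^(-1){1/(s-2)}=e^(2t), L^(-1){1/(s+5)}=e^(-5t)):

Answer: y(t)=(1/7)·e^(2t)+(13/7)·e^(-5t)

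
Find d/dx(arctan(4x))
d/dx[arctan(u)] = u'/(1 + u²), u = 4x, u' = 4

Answer: 4/(1 + 16x²)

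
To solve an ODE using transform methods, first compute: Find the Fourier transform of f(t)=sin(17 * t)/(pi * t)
sin(W * t)/(pi * t) = (W/pi) * sinc(W * t/pi) is the impulse response of the ideal low-pass filter with cutoff W (here W = 17).
Its Fourier transform is a rectangular function:
F(omega) = 1 for |omega| < 17, 0 otherwise

Answer: rect(omega/34) [i.e., 1 for |omega| < 17, 0 otherwise]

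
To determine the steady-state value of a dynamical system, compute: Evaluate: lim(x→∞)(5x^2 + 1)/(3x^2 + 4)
Divide numerator and denominator by x^2:
lim (5 + 1/x^2)/(3 + 4/x^2) = 5/3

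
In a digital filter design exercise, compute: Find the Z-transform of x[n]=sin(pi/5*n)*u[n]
Z{sin(w0*n)*u[n]} = z*sin(w0)/(z^2-2z*cos(w0)+1)
With w0 = pi/5: X(z) = z*sin(pi/5)/(z^2-2z*cos(pi/5)+1)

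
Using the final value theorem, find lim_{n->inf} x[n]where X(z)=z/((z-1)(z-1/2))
Final value theorem: lim x[n] = lim_{z->1} (z-1)*X(z)
(z-1)*X(z) = z/(z-1/2)
As z->1: 1/(1-1/2) = 1/(1/2) = 2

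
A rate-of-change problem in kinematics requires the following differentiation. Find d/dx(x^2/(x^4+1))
Quotient rule: (f/g)'=(f'g - fg')/g²
f=x^2, f'=2x
g=x^4+1, g'=4x^3

Answer: (2x·(x^4+1)-4x^5)/(x^4+1)²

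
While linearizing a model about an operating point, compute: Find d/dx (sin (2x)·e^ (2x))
Product rule: (fg)' = f'g + fg'
f = sin(2x), f' = 2·cos(2x)
g = e^(2x), g' = 2·e^(2x)

Answer: 2·cos(2x)·e^(2x) + 2·sin(2x)·e^(2x)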